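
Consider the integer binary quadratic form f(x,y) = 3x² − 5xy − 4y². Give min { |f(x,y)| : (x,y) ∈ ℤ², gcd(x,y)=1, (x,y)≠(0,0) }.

descent: ρ → (-4,5,3)  [lands on river]
river: ρ → (3,7,-2)
river: ρ → (-2,5,6)
river: ρ → (6,7,-1)
river: ρ → (-1,7,6)
river: ρ → (6,5,-2)
river: ρ → (-2,7,3)
river: ρ → (3,5,-4)
river: ρ → (-4,3,4)
river: ρ → (4,5,-3)
river: ρ → (-3,7,2)
river: ρ → (2,5,-6)
river: ρ → (-6,7,1)
river: ρ → (1,7,-6)
river: ρ → (-6,5,2)
river: ρ → (2,7,-3)
river: ρ → (-3,5,4)
river: ρ → (4,3,-4)
closes: descent 1, river 18
min |a| on river = 1

1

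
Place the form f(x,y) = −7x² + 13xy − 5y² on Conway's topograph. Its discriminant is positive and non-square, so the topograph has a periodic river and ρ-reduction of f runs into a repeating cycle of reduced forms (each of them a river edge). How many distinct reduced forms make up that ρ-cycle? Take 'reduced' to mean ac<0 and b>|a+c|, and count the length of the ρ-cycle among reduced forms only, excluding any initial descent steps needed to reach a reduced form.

D = 29, ⌊√D⌋ = 5
descent: ρ → (-5,-3,1)
descent: ρ → (1,5,-1)  [lands on river]
river: ρ → (-1,5,1)
ρ-cycle length = 2 (tail of 2 descent steps not counted)

2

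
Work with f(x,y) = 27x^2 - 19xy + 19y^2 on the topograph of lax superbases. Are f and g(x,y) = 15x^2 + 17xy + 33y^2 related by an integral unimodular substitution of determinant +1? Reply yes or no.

D₁ = -1691, D₂ = -1691
f: flip: (27,-19,19)→(19,19,27)
f: reduced (well bottom): (19,19,27) with a≤c, −a<b≤a
g: translate: b→-13 (≡17 mod 30), so (15,17,33)→(15,-13,31)
g: reduced (well bottom): (15,-13,31) with a≤c, −a<b≤a
reduced forms (19, 19, 27) vs (15, -13, 31) ⇒ inequivalent

no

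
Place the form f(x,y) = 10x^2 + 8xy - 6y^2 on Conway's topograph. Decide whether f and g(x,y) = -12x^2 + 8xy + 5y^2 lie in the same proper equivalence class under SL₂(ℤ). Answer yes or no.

D₁ = 304, D₂ = 304
river cycle of f (length 6): (-6, 16, 2), (2, 16, -6), (-6, 8, 10), (10, 12, -4), (-4, 12, 10), (10, 8, -6)
river cycle of g (length 12): (5, 12, -8), (-8, 4, 9), (9, 14, -3), (-3, 16, 4), (4, 16, -3), (-3, 14, 9), (9, 4, -8), (-8, 12, 5), (5, 8, -12), (-12, 16, 1), … (2 more)
cycles differ ⇒ inequivalent

no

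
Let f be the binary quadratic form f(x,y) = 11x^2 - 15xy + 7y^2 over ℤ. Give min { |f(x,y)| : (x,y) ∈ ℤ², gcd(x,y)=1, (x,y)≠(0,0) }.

translate: b→7 (≡-15 mod 22), so (11,-15,7)→(11,7,3)
flip: (11,7,3)→(3,-7,11)
translate: b→-1 (≡-7 mod 6), so (3,-7,11)→(3,-1,7)
reduced (well bottom): (3,-1,7) with a≤c, −a<b≤a
well minimum = a = 3

3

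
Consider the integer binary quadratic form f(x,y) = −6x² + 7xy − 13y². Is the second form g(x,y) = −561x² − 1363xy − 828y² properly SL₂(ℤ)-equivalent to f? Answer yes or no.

D₁ = -263, D₂ = -263
f is negative-definite; reduce −f:
−f: translate: b→5 (≡-7 mod 12), so (6,-7,13)→(6,5,12)
−f: reduced (well bottom): (6,5,12) with a≤c, −a<b≤a
flip sign back: reduced form of f is (-6,-5,-12)
g is negative-definite; reduce −g:
−g: translate: b→241 (≡1363 mod 1122), so (561,1363,828)→(561,241,26)
−g: flip: (561,241,26)→(26,-241,561)
−g: translate: b→19 (≡-241 mod 52), so (26,-241,561)→(26,19,6)
−g: flip: (26,19,6)→(6,-19,26)
−g: translate: b→5 (≡-19 mod 12), so (6,-19,26)→(6,5,12)
−g: reduced (well bottom): (6,5,12) with a≤c, −a<b≤a
flip sign back: reduced form of g is (-6,-5,-12)
reduced forms (-6, -5, -12) vs (-6, -5, -12) ⇒ equivalent

yes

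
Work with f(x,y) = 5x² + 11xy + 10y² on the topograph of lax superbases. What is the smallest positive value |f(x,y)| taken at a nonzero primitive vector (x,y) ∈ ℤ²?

translate: b→1 (≡11 mod 10), so (5,11,10)→(5,1,4)
flip: (5,1,4)→(4,-1,5)
reduced (well bottom): (4,-1,5) with a≤c, −a<b≤a
well minimum = a = 4

4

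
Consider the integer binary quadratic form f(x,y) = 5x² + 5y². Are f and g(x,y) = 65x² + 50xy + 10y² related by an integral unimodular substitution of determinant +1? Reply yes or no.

D₁ = -100, D₂ = -100
f: reduced (well bottom): (5,0,5) with a≤c, −a<b≤a
g: flip: (65,50,10)→(10,-50,65)
g: translate: b→10 (≡-50 mod 20), so (10,-50,65)→(10,10,5)
g: flip: (10,10,5)→(5,-10,10)
g: translate: b→0 (≡-10 mod 10), so (5,-10,10)→(5,0,5)
g: reduced (well bottom): (5,0,5) with a≤c, −a<b≤a
reduced forms (5, 0, 5) vs (5, 0, 5) ⇒ equivalent

yes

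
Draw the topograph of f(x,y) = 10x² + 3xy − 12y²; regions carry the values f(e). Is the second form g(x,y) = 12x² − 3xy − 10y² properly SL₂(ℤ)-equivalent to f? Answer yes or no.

D₁ = 489, D₂ = 489
river cycle of f (length 22): (-12, 21, 1), (1, 21, -12), (-12, 3, 10), (10, 17, -5), (-5, 13, 16), (16, 19, -2), (-2, 21, 6), (6, 15, -11), (-11, 7, 10), (10, 13, -8), … (12 more)
river cycle of g (length 22): (-10, 3, 12), (12, 21, -1), (-1, 21, 12), (12, 3, -10), (-10, 17, 5), (5, 13, -16), (-16, 19, 2), (2, 21, -6), (-6, 15, 11), (11, 7, -10), … (12 more)
cycles differ ⇒ inequivalent

no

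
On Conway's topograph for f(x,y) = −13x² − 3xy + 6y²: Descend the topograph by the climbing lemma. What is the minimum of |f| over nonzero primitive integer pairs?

descent: ρ → (6,15,-4)  [lands on river]
river: ρ → (-4,17,2)
river: ρ → (2,15,-12)
river: ρ → (-12,9,5)
river: ρ → (5,11,-10)
river: ρ → (-10,9,6)
closes: descent 1, river 6
min |a| on river = 2

2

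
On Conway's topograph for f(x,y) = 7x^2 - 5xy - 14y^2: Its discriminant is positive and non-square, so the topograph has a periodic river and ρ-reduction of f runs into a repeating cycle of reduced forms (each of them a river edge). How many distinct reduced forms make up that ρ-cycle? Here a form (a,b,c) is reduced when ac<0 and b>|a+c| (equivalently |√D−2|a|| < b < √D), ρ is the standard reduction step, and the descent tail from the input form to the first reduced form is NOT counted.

D = 417, ⌊√D⌋ = 20
descent: ρ → (-14,5,7)
descent: ρ → (7,9,-12)  [lands on river]
river: ρ → (-12,15,4)
river: ρ → (4,17,-8)
river: ρ → (-8,15,6)
river: ρ → (6,9,-14)
river: ρ → (-14,19,1)
river: ρ → (1,19,-14)
river: ρ → (-14,9,6)
river: ρ → (6,15,-8)
river: ρ → (-8,17,4)
river: ρ → (4,15,-12)
river: ρ → (-12,9,7)
river: ρ → (7,19,-2)
river: ρ → (-2,17,16)
river: ρ → (16,15,-3)
river: ρ → (-3,15,16)
river: ρ → (16,17,-2)
river: ρ → (-2,19,7)
ρ-cycle length = 18 (tail of 2 descent steps not counted)

18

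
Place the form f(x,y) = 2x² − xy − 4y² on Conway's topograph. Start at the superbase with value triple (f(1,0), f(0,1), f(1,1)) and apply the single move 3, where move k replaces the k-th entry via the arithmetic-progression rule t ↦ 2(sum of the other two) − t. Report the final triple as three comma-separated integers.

start (2,-4,-3) = (f(1,0),f(0,1),f(1,1))
replace slot 3: 2·(2+(-4)) − (-3) = -1 → (2,-4,-1)

2,-4,-1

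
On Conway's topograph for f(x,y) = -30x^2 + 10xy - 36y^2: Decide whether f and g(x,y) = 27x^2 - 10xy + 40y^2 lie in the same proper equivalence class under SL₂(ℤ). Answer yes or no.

D₁ = -4220, D₂ = -4220
f is negative-definite; reduce −f:
−f: reduced (well bottom): (30,-10,36) with a≤c, −a<b≤a
flip sign back: reduced form of f is (-30,10,-36)
g: reduced (well bottom): (27,-10,40) with a≤c, −a<b≤a
reduced forms (-30, 10, -36) vs (27, -10, 40) ⇒ inequivalent

no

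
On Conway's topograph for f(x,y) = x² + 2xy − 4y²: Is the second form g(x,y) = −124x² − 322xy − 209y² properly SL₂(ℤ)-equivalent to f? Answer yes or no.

D₁ = 20, D₂ = 20
river cycle of f (length 2): (1, 4, -1), (-1, 4, 1)
river cycle of g (length 2): (-1, 4, 1), (1, 4, -1)
cycles coincide ⇒ equivalent

yes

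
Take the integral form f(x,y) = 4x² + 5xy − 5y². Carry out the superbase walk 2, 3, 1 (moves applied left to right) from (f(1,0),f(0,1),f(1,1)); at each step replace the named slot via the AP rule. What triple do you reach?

start (4,-5,4) = (f(1,0),f(0,1),f(1,1))
replace slot 2: 2·(4+4) − (-5) = 21 → (4,21,4)
replace slot 3: 2·(4+21) − 4 = 46 → (4,21,46)
replace slot 1: 2·(21+46) − 4 = 130 → (130,21,46)

130,21,46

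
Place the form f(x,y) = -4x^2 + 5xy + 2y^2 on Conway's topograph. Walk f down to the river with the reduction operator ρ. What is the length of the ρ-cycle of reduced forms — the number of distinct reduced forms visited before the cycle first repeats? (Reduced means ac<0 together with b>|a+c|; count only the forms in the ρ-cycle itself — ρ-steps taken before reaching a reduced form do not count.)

D = 57, ⌊√D⌋ = 7
river: ρ → (2,7,-1)
river: ρ → (-1,7,2)
river: ρ → (2,5,-4)
river: ρ → (-4,3,3)
river: ρ → (3,3,-4)
river: ρ → (-4,5,2)
ρ-cycle length = 6 (tail of 0 descent steps not counted)

6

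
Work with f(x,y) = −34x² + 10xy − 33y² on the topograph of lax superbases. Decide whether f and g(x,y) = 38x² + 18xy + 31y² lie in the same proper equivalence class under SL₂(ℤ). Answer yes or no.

D₁ = -4388, D₂ = -4388
f is negative-definite; reduce −f:
−f: flip: (34,-10,33)→(33,10,34)
−f: reduced (well bottom): (33,10,34) with a≤c, −a<b≤a
flip sign back: reduced form of f is (-33,-10,-34)
g: flip: (38,18,31)→(31,-18,38)
g: reduced (well bottom): (31,-18,38) with a≤c, −a<b≤a
reduced forms (-33, -10, -34) vs (31, -18, 38) ⇒ inequivalent

no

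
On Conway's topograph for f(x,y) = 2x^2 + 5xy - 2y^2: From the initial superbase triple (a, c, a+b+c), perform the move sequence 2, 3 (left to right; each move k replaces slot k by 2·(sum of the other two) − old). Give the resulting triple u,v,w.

start (2,-2,5) = (f(1,0),f(0,1),f(1,1))
replace slot 2: 2·(2+5) − (-2) = 16 → (2,16,5)
replace slot 3: 2·(2+16) − 5 = 31 → (2,16,31)

2,16,31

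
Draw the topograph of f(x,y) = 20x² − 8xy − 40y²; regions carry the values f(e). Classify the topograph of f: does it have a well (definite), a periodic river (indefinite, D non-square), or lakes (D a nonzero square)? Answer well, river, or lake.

D = b²−4ac = (-8)² − 4·20·(-40) = 3264
D > 0 non-square ⇒ indefinite ⇒ periodic river

river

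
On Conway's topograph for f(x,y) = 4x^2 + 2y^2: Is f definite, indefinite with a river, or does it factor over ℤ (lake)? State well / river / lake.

D = b²−4ac = 0² − 4·4·2 = -32
D < 0 ⇒ definite ⇒ every region one sign ⇒ single well

well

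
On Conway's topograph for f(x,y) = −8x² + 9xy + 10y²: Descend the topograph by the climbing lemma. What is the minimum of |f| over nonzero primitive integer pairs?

river: ρ → (10,11,-7)
river: ρ → (-7,17,4)
river: ρ → (4,15,-11)
river: ρ → (-11,7,8)
river: ρ → (8,9,-10)
river: ρ → (-10,11,7)
river: ρ → (7,17,-4)
river: ρ → (-4,15,11)
river: ρ → (11,7,-8)
river: ρ → (-8,9,10)
closes: descent 0, river 10
min |a| on river = 4

4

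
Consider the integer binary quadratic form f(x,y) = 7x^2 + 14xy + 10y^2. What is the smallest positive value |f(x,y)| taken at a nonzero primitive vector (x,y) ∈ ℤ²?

translate: b→0 (≡14 mod 14), so (7,14,10)→(7,0,3)
flip: (7,0,3)→(3,0,7)
reduced (well bottom): (3,0,7) with a≤c, −a<b≤a
well minimum = a = 3

3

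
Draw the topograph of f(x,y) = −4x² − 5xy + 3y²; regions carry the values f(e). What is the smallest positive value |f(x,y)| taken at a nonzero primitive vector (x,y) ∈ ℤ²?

descent: ρ → (3,5,-4)  [lands on river]
river: ρ → (-4,3,4)
river: ρ → (4,5,-3)
river: ρ → (-3,7,2)
river: ρ → (2,5,-6)
river: ρ → (-6,7,1)
river: ρ → (1,7,-6)
river: ρ → (-6,5,2)
river: ρ → (2,7,-3)
river: ρ → (-3,5,4)
river: ρ → (4,3,-4)
river: ρ → (-4,5,3)
river: ρ → (3,7,-2)
river: ρ → (-2,5,6)
river: ρ → (6,7,-1)
river: ρ → (-1,7,6)
river: ρ → (6,5,-2)
river: ρ → (-2,7,3)
closes: descent 1, river 18
min |a| on river = 1

1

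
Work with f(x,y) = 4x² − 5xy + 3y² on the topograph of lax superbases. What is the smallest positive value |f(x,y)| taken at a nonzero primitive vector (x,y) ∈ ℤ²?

translate: b→3 (≡-5 mod 8), so (4,-5,3)→(4,3,2)
flip: (4,3,2)→(2,-3,4)
translate: b→1 (≡-3 mod 4), so (2,-3,4)→(2,1,3)
reduced (well bottom): (2,1,3) with a≤c, −a<b≤a
well minimum = a = 2

2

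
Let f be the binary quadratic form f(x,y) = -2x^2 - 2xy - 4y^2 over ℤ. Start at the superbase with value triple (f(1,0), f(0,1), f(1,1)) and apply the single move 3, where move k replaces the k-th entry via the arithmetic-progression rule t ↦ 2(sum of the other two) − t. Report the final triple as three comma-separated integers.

start (-2,-4,-8) = (f(1,0),f(0,1),f(1,1))
replace slot 3: 2·((-2)+(-4)) − (-8) = -4 → (-2,-4,-4)

-2,-4,-4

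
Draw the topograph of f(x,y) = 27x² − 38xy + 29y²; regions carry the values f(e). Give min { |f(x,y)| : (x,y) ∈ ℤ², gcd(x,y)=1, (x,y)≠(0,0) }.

translate: b→16 (≡-38 mod 54), so (27,-38,29)→(27,16,18)
flip: (27,16,18)→(18,-16,27)
reduced (well bottom): (18,-16,27) with a≤c, −a<b≤a
well minimum = a = 18

18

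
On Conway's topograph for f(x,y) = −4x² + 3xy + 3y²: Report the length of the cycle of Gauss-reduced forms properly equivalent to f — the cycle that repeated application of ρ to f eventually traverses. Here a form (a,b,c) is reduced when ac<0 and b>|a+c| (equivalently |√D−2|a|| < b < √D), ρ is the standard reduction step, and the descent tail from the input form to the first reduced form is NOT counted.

D = 57, ⌊√D⌋ = 7
river: ρ → (3,3,-4)
river: ρ → (-4,5,2)
river: ρ → (2,7,-1)
river: ρ → (-1,7,2)
river: ρ → (2,5,-4)
river: ρ → (-4,3,3)
ρ-cycle length = 6 (tail of 0 descent steps not counted)

6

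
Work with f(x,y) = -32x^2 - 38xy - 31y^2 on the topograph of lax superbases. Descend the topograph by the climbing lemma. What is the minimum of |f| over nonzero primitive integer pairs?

translate: b→-26 (≡38 mod 64), so (32,38,31)→(32,-26,25)
flip: (32,-26,25)→(25,26,32)
translate: b→-24 (≡26 mod 50), so (25,26,32)→(25,-24,31)
reduced (well bottom): (25,-24,31) with a≤c, −a<b≤a
well minimum |f| = |-25| = 25 (negative-definite)

25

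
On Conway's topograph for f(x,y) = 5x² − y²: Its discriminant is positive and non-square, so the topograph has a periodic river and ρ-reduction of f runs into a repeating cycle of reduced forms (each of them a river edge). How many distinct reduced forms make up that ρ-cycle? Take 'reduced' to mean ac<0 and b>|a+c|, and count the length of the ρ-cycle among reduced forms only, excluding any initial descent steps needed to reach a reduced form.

D = 20, ⌊√D⌋ = 4
descent: ρ → (-1,4,1)  [lands on river]
river: ρ → (1,4,-1)
ρ-cycle length = 2 (tail of 1 descent step not counted)

2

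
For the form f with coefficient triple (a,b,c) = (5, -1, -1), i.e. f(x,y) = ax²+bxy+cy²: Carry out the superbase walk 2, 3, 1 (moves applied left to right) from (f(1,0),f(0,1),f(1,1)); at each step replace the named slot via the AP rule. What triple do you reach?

start (5,-1,3) = (f(1,0),f(0,1),f(1,1))
replace slot 2: 2·(5+3) − (-1) = 17 → (5,17,3)
replace slot 3: 2·(5+17) − 3 = 41 → (5,17,41)
replace slot 1: 2·(17+41) − 5 = 111 → (111,17,41)

111,17,41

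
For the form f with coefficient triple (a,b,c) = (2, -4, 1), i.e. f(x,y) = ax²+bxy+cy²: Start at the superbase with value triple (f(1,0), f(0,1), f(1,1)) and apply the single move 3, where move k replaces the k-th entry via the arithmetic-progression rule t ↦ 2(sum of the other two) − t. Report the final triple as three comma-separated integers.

start (2,1,-1) = (f(1,0),f(0,1),f(1,1))
replace slot 3: 2·(2+1) − (-1) = 7 → (2,1,7)

2,1,7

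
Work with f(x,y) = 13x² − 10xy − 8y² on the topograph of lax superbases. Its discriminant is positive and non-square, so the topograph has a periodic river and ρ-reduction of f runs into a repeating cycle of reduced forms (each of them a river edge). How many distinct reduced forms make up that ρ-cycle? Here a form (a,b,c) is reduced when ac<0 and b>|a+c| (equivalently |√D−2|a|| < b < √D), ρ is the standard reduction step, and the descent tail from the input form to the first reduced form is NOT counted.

D = 516, ⌊√D⌋ = 22
descent: ρ → (-8,10,13)  [lands on river]
river: ρ → (13,16,-5)
river: ρ → (-5,14,16)
river: ρ → (16,18,-3)
river: ρ → (-3,18,16)
river: ρ → (16,14,-5)
river: ρ → (-5,16,13)
river: ρ → (13,10,-8)
river: ρ → (-8,22,1)
river: ρ → (1,22,-8)
ρ-cycle length = 10 (tail of 1 descent step not counted)

10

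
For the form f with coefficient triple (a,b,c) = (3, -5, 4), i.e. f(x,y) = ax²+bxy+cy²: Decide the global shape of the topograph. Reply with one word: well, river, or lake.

D = b²−4ac = (-5)² − 4·3·4 = -23
D < 0 ⇒ definite ⇒ every region one sign ⇒ single well

well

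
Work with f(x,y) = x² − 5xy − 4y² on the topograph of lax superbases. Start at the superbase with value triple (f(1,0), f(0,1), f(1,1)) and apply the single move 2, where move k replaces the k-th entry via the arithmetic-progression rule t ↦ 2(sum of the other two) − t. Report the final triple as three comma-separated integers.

start (1,-4,-8) = (f(1,0),f(0,1),f(1,1))
replace slot 2: 2·(1+(-8)) − (-4) = -10 → (1,-10,-8)

1,-10,-8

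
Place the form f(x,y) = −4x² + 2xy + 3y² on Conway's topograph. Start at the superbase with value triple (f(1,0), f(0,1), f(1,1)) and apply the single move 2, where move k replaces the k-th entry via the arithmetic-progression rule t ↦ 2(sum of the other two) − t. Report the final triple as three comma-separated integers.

start (-4,3,1) = (f(1,0),f(0,1),f(1,1))
replace slot 2: 2·((-4)+1) − 3 = -9 → (-4,-9,1)

-4,-9,1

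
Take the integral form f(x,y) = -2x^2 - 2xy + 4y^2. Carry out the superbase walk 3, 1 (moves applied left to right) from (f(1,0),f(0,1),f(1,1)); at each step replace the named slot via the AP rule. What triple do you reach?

start (-2,4,0) = (f(1,0),f(0,1),f(1,1))
replace slot 3: 2·((-2)+4) − 0 = 4 → (-2,4,4)
replace slot 1: 2·(4+4) − (-2) = 18 → (18,4,4)

18,4,4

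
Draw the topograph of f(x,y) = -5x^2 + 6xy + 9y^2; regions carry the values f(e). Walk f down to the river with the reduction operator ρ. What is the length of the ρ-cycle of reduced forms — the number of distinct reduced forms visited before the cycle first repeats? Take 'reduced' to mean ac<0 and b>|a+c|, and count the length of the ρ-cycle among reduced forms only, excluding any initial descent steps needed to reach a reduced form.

D = 216, ⌊√D⌋ = 14
river: ρ → (9,12,-2)
river: ρ → (-2,12,9)
river: ρ → (9,6,-5)
river: ρ → (-5,14,1)
river: ρ → (1,14,-5)
river: ρ → (-5,6,9)
ρ-cycle length = 6 (tail of 0 descent steps not counted)

6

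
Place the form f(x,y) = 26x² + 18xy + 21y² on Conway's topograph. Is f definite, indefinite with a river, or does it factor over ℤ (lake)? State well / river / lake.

D = b²−4ac = 18² − 4·26·21 = -1860
D < 0 ⇒ definite ⇒ every region one sign ⇒ single well

well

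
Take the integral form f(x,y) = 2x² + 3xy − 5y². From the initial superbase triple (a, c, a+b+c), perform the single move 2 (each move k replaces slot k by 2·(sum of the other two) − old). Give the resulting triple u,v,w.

start (2,-5,0) = (f(1,0),f(0,1),f(1,1))
replace slot 2: 2·(2+0) − (-5) = 9 → (2,9,0)

2,9,0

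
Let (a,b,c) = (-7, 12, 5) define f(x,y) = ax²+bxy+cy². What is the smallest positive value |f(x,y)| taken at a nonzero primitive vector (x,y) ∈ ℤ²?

river: ρ → (5,8,-11)
river: ρ → (-11,14,2)
river: ρ → (2,14,-11)
river: ρ → (-11,8,5)
river: ρ → (5,12,-7)
river: ρ → (-7,16,1)
river: ρ → (1,16,-7)
river: ρ → (-7,12,5)
closes: descent 0, river 8
min |a| on river = 1

1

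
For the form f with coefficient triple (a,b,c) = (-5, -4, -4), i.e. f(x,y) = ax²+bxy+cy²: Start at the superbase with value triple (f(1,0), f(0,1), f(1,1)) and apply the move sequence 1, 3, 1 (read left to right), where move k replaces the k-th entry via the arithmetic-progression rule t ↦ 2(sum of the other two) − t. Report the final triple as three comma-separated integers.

start (-5,-4,-13) = (f(1,0),f(0,1),f(1,1))
replace slot 1: 2·((-4)+(-13)) − (-5) = -29 → (-29,-4,-13)
replace slot 3: 2·((-29)+(-4)) − (-13) = -53 → (-29,-4,-53)
replace slot 1: 2·((-4)+(-53)) − (-29) = -85 → (-85,-4,-53)

-85,-4,-53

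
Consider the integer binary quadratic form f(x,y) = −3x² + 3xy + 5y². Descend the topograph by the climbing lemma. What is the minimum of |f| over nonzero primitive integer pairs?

river: ρ → (5,7,-1)
river: ρ → (-1,7,5)
river: ρ → (5,3,-3)
river: ρ → (-3,3,5)
closes: descent 0, river 4
min |a| on river = 1

1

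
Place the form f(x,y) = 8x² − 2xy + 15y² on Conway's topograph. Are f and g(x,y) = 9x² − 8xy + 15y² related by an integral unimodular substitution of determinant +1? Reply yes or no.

D₁ = -476, D₂ = -476
f: reduced (well bottom): (8,-2,15) with a≤c, −a<b≤a
g: reduced (well bottom): (9,-8,15) with a≤c, −a<b≤a
reduced forms (8, -2, 15) vs (9, -8, 15) ⇒ inequivalent

no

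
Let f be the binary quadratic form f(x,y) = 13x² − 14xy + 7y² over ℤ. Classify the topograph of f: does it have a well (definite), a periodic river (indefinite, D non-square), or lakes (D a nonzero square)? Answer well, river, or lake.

D = b²−4ac = (-14)² − 4·13·7 = -168
D < 0 ⇒ definite ⇒ every region one sign ⇒ single well

well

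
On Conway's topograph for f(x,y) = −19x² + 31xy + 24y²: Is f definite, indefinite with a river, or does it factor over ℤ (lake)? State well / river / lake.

D = b²−4ac = 31² − 4·(-19)·24 = 2785
D > 0 non-square ⇒ indefinite ⇒ periodic river

river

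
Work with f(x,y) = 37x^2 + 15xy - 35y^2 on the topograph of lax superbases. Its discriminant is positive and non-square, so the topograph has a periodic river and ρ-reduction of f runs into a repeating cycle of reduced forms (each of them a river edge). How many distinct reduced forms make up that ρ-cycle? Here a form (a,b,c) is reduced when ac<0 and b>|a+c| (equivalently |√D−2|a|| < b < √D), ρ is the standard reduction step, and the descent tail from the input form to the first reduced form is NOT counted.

D = 5405, ⌊√D⌋ = 73
river: ρ → (-35,55,17)
river: ρ → (17,47,-47)
river: ρ → (-47,47,17)
river: ρ → (17,55,-35)
river: ρ → (-35,15,37)
river: ρ → (37,59,-13)
river: ρ → (-13,71,7)
river: ρ → (7,69,-23)
river: ρ → (-23,69,7)
river: ρ → (7,71,-13)
river: ρ → (-13,59,37)
river: ρ → (37,15,-35)
ρ-cycle length = 12 (tail of 0 descent steps not counted)

12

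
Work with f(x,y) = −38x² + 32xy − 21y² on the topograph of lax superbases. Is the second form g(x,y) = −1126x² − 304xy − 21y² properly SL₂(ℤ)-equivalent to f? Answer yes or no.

D₁ = -2168, D₂ = -2168
f is negative-definite; reduce −f:
−f: flip: (38,-32,21)→(21,32,38)
−f: translate: b→-10 (≡32 mod 42), so (21,32,38)→(21,-10,27)
−f: reduced (well bottom): (21,-10,27) with a≤c, −a<b≤a
flip sign back: reduced form of f is (-21,10,-27)
g is negative-definite; reduce −g:
−g: flip: (1126,304,21)→(21,-304,1126)
−g: translate: b→-10 (≡-304 mod 42), so (21,-304,1126)→(21,-10,27)
−g: reduced (well bottom): (21,-10,27) with a≤c, −a<b≤a
flip sign back: reduced form of g is (-21,10,-27)
reduced forms (-21, 10, -27) vs (-21, 10, -27) ⇒ equivalent

yes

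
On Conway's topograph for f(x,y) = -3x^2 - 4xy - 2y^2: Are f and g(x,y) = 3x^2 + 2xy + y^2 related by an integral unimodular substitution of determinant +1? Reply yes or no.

D₁ = -8, D₂ = -8
f is negative-definite; reduce −f:
−f: translate: b→-2 (≡4 mod 6), so (3,4,2)→(3,-2,1)
−f: flip: (3,-2,1)→(1,2,3)
−f: translate: b→0 (≡2 mod 2), so (1,2,3)→(1,0,2)
−f: reduced (well bottom): (1,0,2) with a≤c, −a<b≤a
flip sign back: reduced form of f is (-1,0,-2)
g: flip: (3,2,1)→(1,-2,3)
g: translate: b→0 (≡-2 mod 2), so (1,-2,3)→(1,0,2)
g: reduced (well bottom): (1,0,2) with a≤c, −a<b≤a
reduced forms (-1, 0, -2) vs (1, 0, 2) ⇒ inequivalent

no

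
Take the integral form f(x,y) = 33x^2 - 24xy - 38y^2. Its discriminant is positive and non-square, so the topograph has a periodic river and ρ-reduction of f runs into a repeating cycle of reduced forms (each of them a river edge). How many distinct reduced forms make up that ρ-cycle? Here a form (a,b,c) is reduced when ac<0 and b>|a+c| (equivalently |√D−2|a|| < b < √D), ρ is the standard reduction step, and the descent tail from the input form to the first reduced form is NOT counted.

D = 5592, ⌊√D⌋ = 74
descent: ρ → (-38,24,33)  [lands on river]
river: ρ → (33,42,-29)
river: ρ → (-29,74,1)
river: ρ → (1,74,-29)
river: ρ → (-29,42,33)
river: ρ → (33,24,-38)
river: ρ → (-38,52,19)
river: ρ → (19,62,-23)
river: ρ → (-23,30,51)
river: ρ → (51,72,-2)
river: ρ → (-2,72,51)
river: ρ → (51,30,-23)
river: ρ → (-23,62,19)
river: ρ → (19,52,-38)
ρ-cycle length = 14 (tail of 1 descent step not counted)

14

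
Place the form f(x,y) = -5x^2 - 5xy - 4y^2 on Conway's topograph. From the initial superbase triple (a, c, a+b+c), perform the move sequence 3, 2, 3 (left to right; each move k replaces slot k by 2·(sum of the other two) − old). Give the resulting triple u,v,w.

start (-5,-4,-14) = (f(1,0),f(0,1),f(1,1))
replace slot 3: 2·((-5)+(-4)) − (-14) = -4 → (-5,-4,-4)
replace slot 2: 2·((-5)+(-4)) − (-4) = -14 → (-5,-14,-4)
replace slot 3: 2·((-5)+(-14)) − (-4) = -34 → (-5,-14,-34)

-5,-14,-34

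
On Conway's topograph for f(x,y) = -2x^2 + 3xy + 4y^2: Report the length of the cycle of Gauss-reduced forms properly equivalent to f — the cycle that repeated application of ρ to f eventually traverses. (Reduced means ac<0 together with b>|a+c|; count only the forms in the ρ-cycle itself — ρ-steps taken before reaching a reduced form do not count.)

D = 41, ⌊√D⌋ = 6
river: ρ → (4,5,-1)
river: ρ → (-1,5,4)
river: ρ → (4,3,-2)
river: ρ → (-2,5,2)
river: ρ → (2,3,-4)
river: ρ → (-4,5,1)
river: ρ → (1,5,-4)
river: ρ → (-4,3,2)
river: ρ → (2,5,-2)
river: ρ → (-2,3,4)
ρ-cycle length = 10 (tail of 0 descent steps not counted)

10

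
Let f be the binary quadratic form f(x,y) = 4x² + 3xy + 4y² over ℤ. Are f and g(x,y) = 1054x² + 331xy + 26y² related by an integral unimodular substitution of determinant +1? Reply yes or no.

D₁ = -55, D₂ = -55
f: reduced (well bottom): (4,3,4) with a≤c, −a<b≤a
g: flip: (1054,331,26)→(26,-331,1054)
g: translate: b→-19 (≡-331 mod 52), so (26,-331,1054)→(26,-19,4)
g: flip: (26,-19,4)→(4,19,26)
g: translate: b→3 (≡19 mod 8), so (4,19,26)→(4,3,4)
g: reduced (well bottom): (4,3,4) with a≤c, −a<b≤a
reduced forms (4, 3, 4) vs (4, 3, 4) ⇒ equivalent

yes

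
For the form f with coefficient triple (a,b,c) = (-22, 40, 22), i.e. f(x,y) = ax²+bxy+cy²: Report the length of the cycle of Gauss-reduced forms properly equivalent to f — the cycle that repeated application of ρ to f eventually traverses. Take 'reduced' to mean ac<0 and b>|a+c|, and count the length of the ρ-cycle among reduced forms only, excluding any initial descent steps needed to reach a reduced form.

D = 3536, ⌊√D⌋ = 59
river: ρ → (22,48,-14)
river: ρ → (-14,36,40)
river: ρ → (40,44,-10)
river: ρ → (-10,56,10)
river: ρ → (10,44,-40)
river: ρ → (-40,36,14)
river: ρ → (14,48,-22)
river: ρ → (-22,40,22)
ρ-cycle length = 8 (tail of 0 descent steps not counted)

8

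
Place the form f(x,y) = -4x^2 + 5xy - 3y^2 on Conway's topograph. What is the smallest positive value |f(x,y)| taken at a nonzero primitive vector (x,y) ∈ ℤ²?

translate: b→3 (≡-5 mod 8), so (4,-5,3)→(4,3,2)
flip: (4,3,2)→(2,-3,4)
translate: b→1 (≡-3 mod 4), so (2,-3,4)→(2,1,3)
reduced (well bottom): (2,1,3) with a≤c, −a<b≤a
well minimum |f| = |-2| = 2 (negative-definite)

2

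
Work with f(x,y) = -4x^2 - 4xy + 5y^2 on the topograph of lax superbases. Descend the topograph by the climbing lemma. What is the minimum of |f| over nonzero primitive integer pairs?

descent: ρ → (5,4,-4)  [lands on river]
river: ρ → (-4,4,5)
river: ρ → (5,6,-3)
river: ρ → (-3,6,5)
closes: descent 1, river 4
min |a| on river = 3

3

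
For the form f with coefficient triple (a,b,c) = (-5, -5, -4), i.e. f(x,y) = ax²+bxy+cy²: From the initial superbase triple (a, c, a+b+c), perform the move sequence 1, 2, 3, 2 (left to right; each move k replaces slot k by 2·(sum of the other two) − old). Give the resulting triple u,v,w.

start (-5,-4,-14) = (f(1,0),f(0,1),f(1,1))
replace slot 1: 2·((-4)+(-14)) − (-5) = -31 → (-31,-4,-14)
replace slot 2: 2·((-31)+(-14)) − (-4) = -86 → (-31,-86,-14)
replace slot 3: 2·((-31)+(-86)) − (-14) = -220 → (-31,-86,-220)
replace slot 2: 2·((-31)+(-220)) − (-86) = -416 → (-31,-416,-220)

-31,-416,-220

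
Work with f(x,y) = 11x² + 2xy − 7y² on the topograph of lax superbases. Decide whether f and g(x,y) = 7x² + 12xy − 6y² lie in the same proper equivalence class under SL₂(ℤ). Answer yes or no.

D₁ = 312, D₂ = 312
river cycle of f (length 4): (-7, 12, 6), (6, 12, -7), (-7, 16, 2), (2, 16, -7)
river cycle of g (length 4): (-6, 12, 7), (7, 16, -2), (-2, 16, 7), (7, 12, -6)
cycles differ ⇒ inequivalent

no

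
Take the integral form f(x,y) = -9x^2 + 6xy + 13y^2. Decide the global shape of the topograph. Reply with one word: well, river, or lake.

D = b²−4ac = 6² − 4·(-9)·13 = 504
D > 0 non-square ⇒ indefinite ⇒ periodic river

river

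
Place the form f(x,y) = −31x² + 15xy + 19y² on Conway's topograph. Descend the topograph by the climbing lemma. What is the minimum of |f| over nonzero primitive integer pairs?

river: ρ → (19,23,-27)
river: ρ → (-27,31,15)
river: ρ → (15,29,-29)
river: ρ → (-29,29,15)
river: ρ → (15,31,-27)
river: ρ → (-27,23,19)
river: ρ → (19,15,-31)
river: ρ → (-31,47,3)
river: ρ → (3,49,-15)
river: ρ → (-15,41,15)
river: ρ → (15,49,-3)
river: ρ → (-3,47,31)
river: ρ → (31,15,-19)
river: ρ → (-19,23,27)
river: ρ → (27,31,-15)
river: ρ → (-15,29,29)
river: ρ → (29,29,-15)
river: ρ → (-15,31,27)
river: ρ → (27,23,-19)
river: ρ → (-19,15,31)
river: ρ → (31,47,-3)
river: ρ → (-3,49,15)
river: ρ → (15,41,-15)
river: ρ → (-15,49,3)
river: ρ → (3,47,-31)
river: ρ → (-31,15,19)
closes: descent 0, river 26
min |a| on river = 3

3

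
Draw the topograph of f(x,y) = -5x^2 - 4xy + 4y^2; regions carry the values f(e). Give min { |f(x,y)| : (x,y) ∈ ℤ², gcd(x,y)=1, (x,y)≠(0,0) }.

descent: ρ → (4,4,-5)  [lands on river]
river: ρ → (-5,6,3)
river: ρ → (3,6,-5)
river: ρ → (-5,4,4)
closes: descent 1, river 4
min |a| on river = 3

3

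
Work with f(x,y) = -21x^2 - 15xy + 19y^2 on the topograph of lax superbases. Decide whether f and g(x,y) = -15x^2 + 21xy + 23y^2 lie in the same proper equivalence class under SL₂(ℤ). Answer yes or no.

D₁ = 1821, D₂ = 1821
river cycle of f (length 22): (19, 15, -21), (-21, 27, 13), (13, 25, -23), (-23, 21, 15), (15, 39, -5), (-5, 41, 7), (7, 29, -35), (-35, 41, 1), (1, 41, -35), (-35, 29, 7), … (12 more)
river cycle of g (length 22): (23, 25, -13), (-13, 27, 21), (21, 15, -19), (-19, 23, 17), (17, 11, -25), (-25, 39, 3), (3, 39, -25), (-25, 11, 17), (17, 23, -19), (-19, 15, 21), … (12 more)
cycles differ ⇒ inequivalent

no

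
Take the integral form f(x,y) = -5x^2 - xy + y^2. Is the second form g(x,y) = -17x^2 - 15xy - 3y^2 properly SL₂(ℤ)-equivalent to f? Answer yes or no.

D₁ = 21, D₂ = 21
river cycle of f (length 2): (1, 3, -3), (-3, 3, 1)
river cycle of g (length 2): (-3, 3, 1), (1, 3, -3)
cycles coincide ⇒ equivalent

yes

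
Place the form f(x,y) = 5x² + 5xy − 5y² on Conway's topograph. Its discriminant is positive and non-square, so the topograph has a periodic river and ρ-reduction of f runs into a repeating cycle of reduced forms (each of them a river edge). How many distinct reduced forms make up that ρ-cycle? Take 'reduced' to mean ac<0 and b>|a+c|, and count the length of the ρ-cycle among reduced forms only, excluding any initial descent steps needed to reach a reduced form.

D = 125, ⌊√D⌋ = 11
river: ρ → (-5,5,5)
river: ρ → (5,5,-5)
ρ-cycle length = 2 (tail of 0 descent steps not counted)

2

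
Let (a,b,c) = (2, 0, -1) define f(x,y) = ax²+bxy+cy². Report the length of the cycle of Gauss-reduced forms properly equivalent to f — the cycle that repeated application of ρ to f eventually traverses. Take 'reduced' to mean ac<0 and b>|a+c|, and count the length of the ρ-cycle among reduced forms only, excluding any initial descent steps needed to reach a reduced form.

D = 8, ⌊√D⌋ = 2
descent: ρ → (-1,2,1)  [lands on river]
river: ρ → (1,2,-1)
ρ-cycle length = 2 (tail of 1 descent step not counted)

2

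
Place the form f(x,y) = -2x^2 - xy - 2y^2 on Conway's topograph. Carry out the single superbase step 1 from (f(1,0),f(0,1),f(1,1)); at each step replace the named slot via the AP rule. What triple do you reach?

start (-2,-2,-5) = (f(1,0),f(0,1),f(1,1))
replace slot 1: 2·((-2)+(-5)) − (-2) = -12 → (-12,-2,-5)

-12,-2,-5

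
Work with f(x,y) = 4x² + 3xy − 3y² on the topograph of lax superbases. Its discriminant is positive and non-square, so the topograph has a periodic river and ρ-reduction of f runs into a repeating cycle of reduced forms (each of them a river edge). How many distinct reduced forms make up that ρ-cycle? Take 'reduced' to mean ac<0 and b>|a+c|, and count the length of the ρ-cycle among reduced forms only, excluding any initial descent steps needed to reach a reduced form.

D = 57, ⌊√D⌋ = 7
river: ρ → (-3,3,4)
river: ρ → (4,5,-2)
river: ρ → (-2,7,1)
river: ρ → (1,7,-2)
river: ρ → (-2,5,4)
river: ρ → (4,3,-3)
ρ-cycle length = 6 (tail of 0 descent steps not counted)

6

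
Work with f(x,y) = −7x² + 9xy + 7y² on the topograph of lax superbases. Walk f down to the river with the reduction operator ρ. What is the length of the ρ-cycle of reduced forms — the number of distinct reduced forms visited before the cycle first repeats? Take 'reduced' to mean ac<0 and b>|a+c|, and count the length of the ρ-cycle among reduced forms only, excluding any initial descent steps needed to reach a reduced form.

D = 277, ⌊√D⌋ = 16
river: ρ → (7,5,-9)
river: ρ → (-9,13,3)
river: ρ → (3,11,-13)
river: ρ → (-13,15,1)
river: ρ → (1,15,-13)
river: ρ → (-13,11,3)
river: ρ → (3,13,-9)
river: ρ → (-9,5,7)
river: ρ → (7,9,-7)
river: ρ → (-7,5,9)
river: ρ → (9,13,-3)
river: ρ → (-3,11,13)
river: ρ → (13,15,-1)
river: ρ → (-1,15,13)
river: ρ → (13,11,-3)
river: ρ → (-3,13,9)
river: ρ → (9,5,-7)
river: ρ → (-7,9,7)
ρ-cycle length = 18 (tail of 0 descent steps not counted)

18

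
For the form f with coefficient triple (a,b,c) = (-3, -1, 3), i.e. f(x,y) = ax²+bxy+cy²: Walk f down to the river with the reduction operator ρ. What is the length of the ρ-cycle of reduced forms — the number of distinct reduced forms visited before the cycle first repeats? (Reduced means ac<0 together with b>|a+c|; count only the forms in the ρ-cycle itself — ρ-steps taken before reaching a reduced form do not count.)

D = 37, ⌊√D⌋ = 6
descent: ρ → (3,1,-3)  [lands on river]
river: ρ → (-3,5,1)
river: ρ → (1,5,-3)
river: ρ → (-3,1,3)
river: ρ → (3,5,-1)
river: ρ → (-1,5,3)
ρ-cycle length = 6 (tail of 1 descent step not counted)

6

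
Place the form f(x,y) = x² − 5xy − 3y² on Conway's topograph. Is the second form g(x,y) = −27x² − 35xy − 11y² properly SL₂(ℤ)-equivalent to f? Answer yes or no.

D₁ = 37, D₂ = 37
river cycle of f (length 6): (-3, 5, 1), (1, 5, -3), (-3, 1, 3), (3, 5, -1), (-1, 5, 3), (3, 1, -3)
river cycle of g (length 6): (-1, 5, 3), (3, 1, -3), (-3, 5, 1), (1, 5, -3), (-3, 1, 3), (3, 5, -1)
cycles coincide ⇒ equivalent

yes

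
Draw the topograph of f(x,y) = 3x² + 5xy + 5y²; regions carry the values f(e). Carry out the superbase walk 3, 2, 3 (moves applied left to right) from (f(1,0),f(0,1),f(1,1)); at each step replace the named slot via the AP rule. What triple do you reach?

start (3,5,13) = (f(1,0),f(0,1),f(1,1))
replace slot 3: 2·(3+5) − 13 = 3 → (3,5,3)
replace slot 2: 2·(3+3) − 5 = 7 → (3,7,3)
replace slot 3: 2·(3+7) − 3 = 17 → (3,7,17)

3,7,17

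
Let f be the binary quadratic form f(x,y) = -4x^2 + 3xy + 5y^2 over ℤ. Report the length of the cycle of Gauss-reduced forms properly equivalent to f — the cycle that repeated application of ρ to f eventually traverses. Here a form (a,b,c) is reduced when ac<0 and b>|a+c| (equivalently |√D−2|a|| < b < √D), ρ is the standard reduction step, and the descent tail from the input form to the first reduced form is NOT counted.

D = 89, ⌊√D⌋ = 9
river: ρ → (5,7,-2)
river: ρ → (-2,9,1)
river: ρ → (1,9,-2)
river: ρ → (-2,7,5)
river: ρ → (5,3,-4)
river: ρ → (-4,5,4)
river: ρ → (4,3,-5)
river: ρ → (-5,7,2)
river: ρ → (2,9,-1)
river: ρ → (-1,9,2)
river: ρ → (2,7,-5)
river: ρ → (-5,3,4)
river: ρ → (4,5,-4)
river: ρ → (-4,3,5)
ρ-cycle length = 14 (tail of 0 descent steps not counted)

14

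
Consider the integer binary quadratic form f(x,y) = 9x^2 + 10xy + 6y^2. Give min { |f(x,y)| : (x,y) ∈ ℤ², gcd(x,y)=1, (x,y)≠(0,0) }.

translate: b→-8 (≡10 mod 18), so (9,10,6)→(9,-8,5)
flip: (9,-8,5)→(5,8,9)
translate: b→-2 (≡8 mod 10), so (5,8,9)→(5,-2,6)
reduced (well bottom): (5,-2,6) with a≤c, −a<b≤a
well minimum = a = 5

5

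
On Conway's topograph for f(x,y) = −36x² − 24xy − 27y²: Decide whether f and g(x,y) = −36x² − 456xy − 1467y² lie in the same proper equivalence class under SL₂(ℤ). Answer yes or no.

D₁ = -3312, D₂ = -3312
f is negative-definite; reduce −f:
−f: flip: (36,24,27)→(27,-24,36)
−f: reduced (well bottom): (27,-24,36) with a≤c, −a<b≤a
flip sign back: reduced form of f is (-27,24,-36)
g is negative-definite; reduce −g:
−g: translate: b→24 (≡456 mod 72), so (36,456,1467)→(36,24,27)
−g: flip: (36,24,27)→(27,-24,36)
−g: reduced (well bottom): (27,-24,36) with a≤c, −a<b≤a
flip sign back: reduced form of g is (-27,24,-36)
reduced forms (-27, 24, -36) vs (-27, 24, -36) ⇒ equivalent

yes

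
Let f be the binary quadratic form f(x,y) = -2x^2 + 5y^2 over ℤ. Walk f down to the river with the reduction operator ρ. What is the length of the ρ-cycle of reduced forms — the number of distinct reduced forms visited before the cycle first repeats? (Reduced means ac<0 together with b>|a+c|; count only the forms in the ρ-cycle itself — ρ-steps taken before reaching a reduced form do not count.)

D = 40, ⌊√D⌋ = 6
descent: ρ → (5,0,-2)
descent: ρ → (-2,4,3)  [lands on river]
river: ρ → (3,2,-3)
river: ρ → (-3,4,2)
river: ρ → (2,4,-3)
river: ρ → (-3,2,3)
river: ρ → (3,4,-2)
ρ-cycle length = 6 (tail of 2 descent steps not counted)

6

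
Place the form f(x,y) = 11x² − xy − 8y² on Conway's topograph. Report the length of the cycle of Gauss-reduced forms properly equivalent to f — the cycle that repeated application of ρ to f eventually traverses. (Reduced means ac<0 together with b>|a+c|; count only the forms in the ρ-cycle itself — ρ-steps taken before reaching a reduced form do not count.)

D = 353, ⌊√D⌋ = 18
descent: ρ → (-8,17,2)  [lands on river]
river: ρ → (2,15,-16)
river: ρ → (-16,17,1)
river: ρ → (1,17,-16)
river: ρ → (-16,15,2)
river: ρ → (2,17,-8)
river: ρ → (-8,15,4)
river: ρ → (4,17,-4)
river: ρ → (-4,15,8)
river: ρ → (8,17,-2)
river: ρ → (-2,15,16)
river: ρ → (16,17,-1)
river: ρ → (-1,17,16)
river: ρ → (16,15,-2)
river: ρ → (-2,17,8)
river: ρ → (8,15,-4)
river: ρ → (-4,17,4)
river: ρ → (4,15,-8)
ρ-cycle length = 18 (tail of 1 descent step not counted)

18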